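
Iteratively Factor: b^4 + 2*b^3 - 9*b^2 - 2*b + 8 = (b + 4)*(b^3 - 2*b^2 - b + 2) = (b + 1)*(b + 4)*(b^2 - 3*b + 2) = (b - 2)*(b + 1)*(b + 4)*(b - 1)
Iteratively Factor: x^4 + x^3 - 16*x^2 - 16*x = (x - 4)*(x^3 + 5*x^2 + 4*x) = (x - 4)*(x + 4)*(x^2 + x) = x*(x - 4)*(x + 4)*(x + 1)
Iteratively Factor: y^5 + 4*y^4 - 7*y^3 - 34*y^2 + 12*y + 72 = (y + 3)*(y^4 + y^3 - 10*y^2 - 4*y + 24) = (y + 3)^2*(y^3 - 2*y^2 - 4*y + 8) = (y + 2)*(y + 3)^2*(y^2 - 4*y + 4) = (y - 2)*(y + 2)*(y + 3)^2*(y - 2)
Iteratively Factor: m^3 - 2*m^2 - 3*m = (m + 1)*(m^2 - 3*m) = (m - 3)*(m + 1)*(m)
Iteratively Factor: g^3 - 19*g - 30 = (g + 3)*(g^2 - 3*g - 10) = (g + 2)*(g + 3)*(g - 5)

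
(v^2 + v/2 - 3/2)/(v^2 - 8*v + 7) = (v + 3/2)/(v - 7)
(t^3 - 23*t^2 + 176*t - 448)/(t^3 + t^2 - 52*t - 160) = (t^2 - 15*t + 56)/(t^2 + 9*t + 20)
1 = 1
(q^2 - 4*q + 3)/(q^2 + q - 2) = (q - 3)/(q + 2)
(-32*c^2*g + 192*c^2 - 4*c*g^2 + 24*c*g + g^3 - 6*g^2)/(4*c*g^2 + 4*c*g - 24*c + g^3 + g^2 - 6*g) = (-8*c*g + 48*c + g^2 - 6*g)/(g^2 + g - 6)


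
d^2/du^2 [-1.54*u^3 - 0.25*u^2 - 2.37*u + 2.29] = -9.24*u - 0.5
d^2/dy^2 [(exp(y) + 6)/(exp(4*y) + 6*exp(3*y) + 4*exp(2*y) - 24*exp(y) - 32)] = (9*exp(6*y) + 126*exp(5*y) + 440*exp(4*y) + 256*exp(3*y) + 240*exp(2*y) + 2336*exp(y) - 896)*exp(y)/(exp(10*y) + 14*exp(9*y) + 60*exp(8*y) - 8*exp(7*y) - 688*exp(6*y) - 1248*exp(5*y) + 1856*exp(4*y) + 6784*exp(3*y) + 1536*exp(2*y) - 10240*exp(y) - 8192)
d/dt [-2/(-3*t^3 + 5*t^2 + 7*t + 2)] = 2*(-9*t^2 + 10*t + 7)/(-3*t^3 + 5*t^2 + 7*t + 2)^2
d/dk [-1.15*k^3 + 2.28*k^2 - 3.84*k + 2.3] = -3.45*k^2 + 4.56*k - 3.84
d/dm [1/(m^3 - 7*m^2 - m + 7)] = (-3*m^2 + 14*m + 1)/(m^3 - 7*m^2 - m + 7)^2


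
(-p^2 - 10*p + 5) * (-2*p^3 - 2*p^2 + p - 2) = 2*p^5 + 22*p^4 + 9*p^3 - 18*p^2 + 25*p - 10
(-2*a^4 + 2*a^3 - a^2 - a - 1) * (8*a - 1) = -16*a^5 + 18*a^4 - 10*a^3 - 7*a^2 - 7*a + 1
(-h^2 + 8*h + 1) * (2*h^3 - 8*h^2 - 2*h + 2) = -2*h^5 + 24*h^4 - 60*h^3 - 26*h^2 + 14*h + 2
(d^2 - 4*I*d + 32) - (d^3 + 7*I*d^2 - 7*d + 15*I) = -d^3 + d^2 - 7*I*d^2 + 7*d - 4*I*d + 32 - 15*I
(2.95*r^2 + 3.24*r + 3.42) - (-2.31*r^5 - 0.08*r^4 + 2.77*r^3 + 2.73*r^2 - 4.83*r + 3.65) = 2.31*r^5 + 0.08*r^4 - 2.77*r^3 + 0.22*r^2 + 8.07*r - 0.23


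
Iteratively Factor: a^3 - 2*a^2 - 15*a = (a + 3)*(a^2 - 5*a) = (a - 5)*(a + 3)*(a)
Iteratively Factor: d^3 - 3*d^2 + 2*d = (d - 2)*(d^2 - d) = d*(d - 2)*(d - 1)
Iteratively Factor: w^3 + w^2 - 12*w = (w + 4)*(w^2 - 3*w) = w*(w + 4)*(w - 3)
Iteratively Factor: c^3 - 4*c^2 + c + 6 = (c - 3)*(c^2 - c - 2) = (c - 3)*(c - 2)*(c + 1)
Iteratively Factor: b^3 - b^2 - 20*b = (b)*(b^2 - b - 20) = b*(b + 4)*(b - 5)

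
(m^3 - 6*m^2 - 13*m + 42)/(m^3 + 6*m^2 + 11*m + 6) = (m^2 - 9*m + 14)/(m^2 + 3*m + 2)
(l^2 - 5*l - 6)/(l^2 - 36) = (l + 1)/(l + 6)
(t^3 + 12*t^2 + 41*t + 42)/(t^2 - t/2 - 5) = 2*(t^2 + 10*t + 21)/(2*t - 5)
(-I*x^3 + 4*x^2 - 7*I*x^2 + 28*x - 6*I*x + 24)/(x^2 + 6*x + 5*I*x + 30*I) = (-I*x^2 + x*(4 - I) + 4)/(x + 5*I)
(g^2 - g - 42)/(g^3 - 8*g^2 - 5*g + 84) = (g + 6)/(g^2 - g - 12)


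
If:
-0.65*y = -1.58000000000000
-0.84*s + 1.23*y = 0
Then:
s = 3.56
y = 2.43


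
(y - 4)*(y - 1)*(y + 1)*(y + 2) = y^4 - 2*y^3 - 9*y^2 + 2*y + 8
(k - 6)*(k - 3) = k^2 - 9*k + 18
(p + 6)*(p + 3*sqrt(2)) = p^2 + 3*sqrt(2)*p + 6*p + 18*sqrt(2)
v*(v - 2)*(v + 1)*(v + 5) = v^4 + 4*v^3 - 7*v^2 - 10*v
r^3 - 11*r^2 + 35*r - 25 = (r - 5)^2*(r - 1)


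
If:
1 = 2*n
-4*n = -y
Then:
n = 1/2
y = 2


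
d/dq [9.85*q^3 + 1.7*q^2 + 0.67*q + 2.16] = 29.55*q^2 + 3.4*q + 0.67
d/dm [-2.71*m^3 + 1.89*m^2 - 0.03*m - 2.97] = -8.13*m^2 + 3.78*m - 0.03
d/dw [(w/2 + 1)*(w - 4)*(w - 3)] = 3*w^2/2 - 5*w - 1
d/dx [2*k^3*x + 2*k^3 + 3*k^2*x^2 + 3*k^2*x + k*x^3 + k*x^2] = k*(2*k^2 + 6*k*x + 3*k + 3*x^2 + 2*x)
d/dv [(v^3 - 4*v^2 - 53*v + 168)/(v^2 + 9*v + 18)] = (v^4 + 18*v^3 + 71*v^2 - 480*v - 2466)/(v^4 + 18*v^3 + 117*v^2 + 324*v + 324)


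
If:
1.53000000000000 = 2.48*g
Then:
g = 0.62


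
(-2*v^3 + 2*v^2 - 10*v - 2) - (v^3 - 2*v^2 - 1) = -3*v^3 + 4*v^2 - 10*v - 1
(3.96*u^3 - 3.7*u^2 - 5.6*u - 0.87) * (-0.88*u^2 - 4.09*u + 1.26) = -3.4848*u^5 - 12.9404*u^4 + 25.0506*u^3 + 19.0076*u^2 - 3.4977*u - 1.0962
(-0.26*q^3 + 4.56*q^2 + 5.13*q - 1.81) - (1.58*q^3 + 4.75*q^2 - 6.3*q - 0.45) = -1.84*q^3 - 0.19*q^2 + 11.43*q - 1.36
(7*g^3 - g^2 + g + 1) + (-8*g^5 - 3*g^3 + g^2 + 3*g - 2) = -8*g^5 + 4*g^3 + 4*g - 1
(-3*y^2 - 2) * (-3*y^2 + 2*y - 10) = 9*y^4 - 6*y^3 + 36*y^2 - 4*y + 20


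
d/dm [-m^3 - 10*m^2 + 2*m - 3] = -3*m^2 - 20*m + 2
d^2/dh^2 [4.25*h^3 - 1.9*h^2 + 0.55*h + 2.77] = 25.5*h - 3.8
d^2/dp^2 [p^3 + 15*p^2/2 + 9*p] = 6*p + 15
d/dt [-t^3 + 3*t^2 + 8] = 3*t*(2 - t)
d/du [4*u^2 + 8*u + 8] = 8*u + 8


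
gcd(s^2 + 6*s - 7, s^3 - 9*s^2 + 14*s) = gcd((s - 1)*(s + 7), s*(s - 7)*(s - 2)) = 1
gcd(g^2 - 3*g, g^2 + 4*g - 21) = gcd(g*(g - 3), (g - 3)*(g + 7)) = g - 3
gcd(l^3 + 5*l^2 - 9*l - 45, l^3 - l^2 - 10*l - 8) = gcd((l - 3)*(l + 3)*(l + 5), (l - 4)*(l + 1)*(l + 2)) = 1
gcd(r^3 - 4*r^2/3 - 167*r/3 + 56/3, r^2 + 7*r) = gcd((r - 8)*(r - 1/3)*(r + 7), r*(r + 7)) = r + 7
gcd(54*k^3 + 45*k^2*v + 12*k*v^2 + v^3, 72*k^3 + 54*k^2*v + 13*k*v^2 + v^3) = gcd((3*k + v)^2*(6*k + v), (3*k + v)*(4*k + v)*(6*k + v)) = 18*k^2 + 9*k*v + v^2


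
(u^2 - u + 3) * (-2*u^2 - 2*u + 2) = -2*u^4 - 2*u^2 - 8*u + 6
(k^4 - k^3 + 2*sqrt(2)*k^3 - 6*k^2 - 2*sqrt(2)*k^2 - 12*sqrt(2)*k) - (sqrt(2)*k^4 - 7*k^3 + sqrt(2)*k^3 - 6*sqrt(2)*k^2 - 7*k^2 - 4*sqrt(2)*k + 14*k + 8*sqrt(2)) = -sqrt(2)*k^4 + k^4 + sqrt(2)*k^3 + 6*k^3 + k^2 + 4*sqrt(2)*k^2 - 14*k - 8*sqrt(2)*k - 8*sqrt(2)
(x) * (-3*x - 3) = -3*x^2 - 3*x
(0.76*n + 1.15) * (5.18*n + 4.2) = 3.9368*n^2 + 9.149*n + 4.83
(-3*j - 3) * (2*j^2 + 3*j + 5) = -6*j^3 - 15*j^2 - 24*j - 15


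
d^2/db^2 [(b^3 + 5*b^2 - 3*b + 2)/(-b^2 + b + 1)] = 8*(-b^3 - 6*b^2 + 3*b - 3)/(b^6 - 3*b^5 + 5*b^3 - 3*b - 1)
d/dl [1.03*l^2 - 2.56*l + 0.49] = 2.06*l - 2.56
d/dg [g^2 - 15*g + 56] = 2*g - 15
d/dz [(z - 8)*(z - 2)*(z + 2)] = 3*z^2 - 16*z - 4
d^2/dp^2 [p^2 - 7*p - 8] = 2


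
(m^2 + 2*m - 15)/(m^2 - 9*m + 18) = (m + 5)/(m - 6)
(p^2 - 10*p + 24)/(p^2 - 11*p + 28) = (p - 6)/(p - 7)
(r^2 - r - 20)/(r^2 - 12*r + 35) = (r + 4)/(r - 7)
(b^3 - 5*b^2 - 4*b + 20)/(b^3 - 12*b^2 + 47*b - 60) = (b^2 - 4)/(b^2 - 7*b + 12)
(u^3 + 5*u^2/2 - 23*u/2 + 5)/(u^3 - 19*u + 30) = (u - 1/2)/(u - 3)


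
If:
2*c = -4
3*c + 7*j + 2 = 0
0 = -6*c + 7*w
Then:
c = -2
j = 4/7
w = -12/7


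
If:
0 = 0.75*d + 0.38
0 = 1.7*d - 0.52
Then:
No Solution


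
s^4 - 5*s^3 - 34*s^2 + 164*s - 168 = (s - 7)*(s - 2)^2*(s + 6)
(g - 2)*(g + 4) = g^2 + 2*g - 8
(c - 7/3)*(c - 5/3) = c^2 - 4*c + 35/9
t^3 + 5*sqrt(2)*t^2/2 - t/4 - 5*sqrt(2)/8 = (t - 1/2)*(t + 1/2)*(t + 5*sqrt(2)/2)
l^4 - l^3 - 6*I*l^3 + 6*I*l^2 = l^2*(l - 1)*(l - 6*I)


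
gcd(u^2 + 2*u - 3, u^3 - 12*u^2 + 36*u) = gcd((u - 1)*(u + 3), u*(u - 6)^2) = 1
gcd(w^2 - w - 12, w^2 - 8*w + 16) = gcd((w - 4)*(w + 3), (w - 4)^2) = w - 4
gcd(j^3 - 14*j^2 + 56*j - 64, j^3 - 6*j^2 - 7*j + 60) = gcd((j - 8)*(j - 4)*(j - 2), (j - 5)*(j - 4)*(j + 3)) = j - 4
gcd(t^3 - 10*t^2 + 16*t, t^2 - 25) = 1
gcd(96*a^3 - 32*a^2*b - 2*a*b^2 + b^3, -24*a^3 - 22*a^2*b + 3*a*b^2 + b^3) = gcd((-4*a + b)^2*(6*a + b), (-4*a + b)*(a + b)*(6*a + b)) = 24*a^2 - 2*a*b - b^2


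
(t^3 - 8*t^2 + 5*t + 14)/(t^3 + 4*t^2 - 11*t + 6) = (t^3 - 8*t^2 + 5*t + 14)/(t^3 + 4*t^2 - 11*t + 6)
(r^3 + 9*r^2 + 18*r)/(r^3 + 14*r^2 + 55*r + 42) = r*(r + 3)/(r^2 + 8*r + 7)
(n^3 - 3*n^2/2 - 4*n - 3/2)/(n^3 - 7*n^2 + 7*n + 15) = (n + 1/2)/(n - 5)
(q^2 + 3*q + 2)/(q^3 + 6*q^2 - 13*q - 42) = (q + 1)/(q^2 + 4*q - 21)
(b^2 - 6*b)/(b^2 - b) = (b - 6)/(b - 1)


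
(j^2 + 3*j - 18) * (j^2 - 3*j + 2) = j^4 - 25*j^2 + 60*j - 36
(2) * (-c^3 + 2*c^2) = -2*c^3 + 4*c^2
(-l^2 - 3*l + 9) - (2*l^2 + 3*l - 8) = -3*l^2 - 6*l + 17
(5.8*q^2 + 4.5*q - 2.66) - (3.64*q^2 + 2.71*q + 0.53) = 2.16*q^2 + 1.79*q - 3.19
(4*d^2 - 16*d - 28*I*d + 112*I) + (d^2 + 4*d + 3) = 5*d^2 - 12*d - 28*I*d + 3 + 112*I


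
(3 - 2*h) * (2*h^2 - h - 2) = -4*h^3 + 8*h^2 + h - 6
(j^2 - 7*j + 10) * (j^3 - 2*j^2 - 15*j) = j^5 - 9*j^4 + 9*j^3 + 85*j^2 - 150*j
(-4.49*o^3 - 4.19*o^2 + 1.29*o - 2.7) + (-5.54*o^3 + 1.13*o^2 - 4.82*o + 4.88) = -10.03*o^3 - 3.06*o^2 - 3.53*o + 2.18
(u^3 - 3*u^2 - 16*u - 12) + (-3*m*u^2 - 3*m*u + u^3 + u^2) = -3*m*u^2 - 3*m*u + 2*u^3 - 2*u^2 - 16*u - 12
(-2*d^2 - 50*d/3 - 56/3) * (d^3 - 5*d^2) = -2*d^5 - 20*d^4/3 + 194*d^3/3 + 280*d^2/3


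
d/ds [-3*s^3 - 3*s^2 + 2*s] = -9*s^2 - 6*s + 2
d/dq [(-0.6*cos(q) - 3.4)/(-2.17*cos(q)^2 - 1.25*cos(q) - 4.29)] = (1.302*cos(q)^2 + 14.756*cos(q) + 1.676)*sin(q)/(4.7089*cos(q)^4 + 5.425*cos(q)^3 + 20.1811*cos(q)^2 + 10.725*cos(q) + 18.4041)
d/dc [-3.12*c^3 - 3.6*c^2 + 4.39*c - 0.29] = -9.36*c^2 - 7.2*c + 4.39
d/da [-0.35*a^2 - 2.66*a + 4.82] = -0.7*a - 2.66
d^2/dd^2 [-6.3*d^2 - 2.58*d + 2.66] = -12.6000000000000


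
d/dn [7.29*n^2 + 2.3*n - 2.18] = 14.58*n + 2.3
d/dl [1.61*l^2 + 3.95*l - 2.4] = 3.22*l + 3.95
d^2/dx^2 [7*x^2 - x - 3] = 14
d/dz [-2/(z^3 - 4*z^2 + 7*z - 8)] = 2*(3*z^2 - 8*z + 7)/(z^3 - 4*z^2 + 7*z - 8)^2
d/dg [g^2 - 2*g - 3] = 2*g - 2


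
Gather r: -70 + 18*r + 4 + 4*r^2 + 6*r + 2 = 4*r^2 + 24*r - 64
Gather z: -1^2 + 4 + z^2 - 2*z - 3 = z^2 - 2*z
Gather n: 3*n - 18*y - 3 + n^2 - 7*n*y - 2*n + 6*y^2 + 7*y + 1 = n^2 + n*(1 - 7*y) + 6*y^2 - 11*y - 2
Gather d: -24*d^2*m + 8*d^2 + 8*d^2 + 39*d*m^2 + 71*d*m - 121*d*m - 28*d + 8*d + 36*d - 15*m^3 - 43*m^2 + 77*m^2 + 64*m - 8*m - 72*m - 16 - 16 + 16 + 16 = d^2*(16 - 24*m) + d*(39*m^2 - 50*m + 16) - 15*m^3 + 34*m^2 - 16*m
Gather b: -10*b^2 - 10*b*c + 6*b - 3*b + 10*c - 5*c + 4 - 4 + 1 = -10*b^2 + b*(3 - 10*c) + 5*c + 1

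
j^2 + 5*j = j*(j + 5)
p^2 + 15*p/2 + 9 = (p + 3/2)*(p + 6)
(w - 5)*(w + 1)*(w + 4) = w^3 - 21*w - 20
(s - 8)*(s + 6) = s^2 - 2*s - 48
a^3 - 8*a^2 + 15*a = a*(a - 5)*(a - 3)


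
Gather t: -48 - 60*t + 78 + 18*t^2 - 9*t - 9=18*t^2 - 69*t + 21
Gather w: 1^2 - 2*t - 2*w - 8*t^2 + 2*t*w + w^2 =-8*t^2 - 2*t + w^2 + w*(2*t - 2) + 1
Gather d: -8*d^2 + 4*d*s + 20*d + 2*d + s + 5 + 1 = -8*d^2 + d*(4*s + 22) + s + 6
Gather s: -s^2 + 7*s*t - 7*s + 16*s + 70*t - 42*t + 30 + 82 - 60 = -s^2 + s*(7*t + 9) + 28*t + 52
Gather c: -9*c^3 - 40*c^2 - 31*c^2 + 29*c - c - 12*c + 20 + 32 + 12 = -9*c^3 - 71*c^2 + 16*c + 64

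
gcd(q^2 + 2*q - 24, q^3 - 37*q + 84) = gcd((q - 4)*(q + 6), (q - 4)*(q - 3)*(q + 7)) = q - 4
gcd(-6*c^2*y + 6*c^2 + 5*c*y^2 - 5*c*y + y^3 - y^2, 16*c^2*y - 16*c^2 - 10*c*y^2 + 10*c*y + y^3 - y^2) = y - 1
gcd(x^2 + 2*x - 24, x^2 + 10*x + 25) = 1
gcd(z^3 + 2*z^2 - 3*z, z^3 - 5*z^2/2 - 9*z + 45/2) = z + 3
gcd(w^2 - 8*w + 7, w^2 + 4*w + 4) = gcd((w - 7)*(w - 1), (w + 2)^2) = 1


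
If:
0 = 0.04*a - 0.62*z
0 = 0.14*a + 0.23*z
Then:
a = 0.00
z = 0.00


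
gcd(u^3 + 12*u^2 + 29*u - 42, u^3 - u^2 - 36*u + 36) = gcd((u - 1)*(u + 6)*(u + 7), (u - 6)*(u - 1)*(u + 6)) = u^2 + 5*u - 6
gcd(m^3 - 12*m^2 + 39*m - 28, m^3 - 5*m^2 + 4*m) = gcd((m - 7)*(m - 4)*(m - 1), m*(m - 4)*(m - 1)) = m^2 - 5*m + 4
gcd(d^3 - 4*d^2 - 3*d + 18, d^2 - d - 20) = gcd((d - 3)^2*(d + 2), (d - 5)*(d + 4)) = 1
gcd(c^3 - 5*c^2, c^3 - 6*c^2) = c^2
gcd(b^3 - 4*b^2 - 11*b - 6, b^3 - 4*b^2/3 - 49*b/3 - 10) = 1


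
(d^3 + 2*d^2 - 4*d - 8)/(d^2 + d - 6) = (d^2 + 4*d + 4)/(d + 3)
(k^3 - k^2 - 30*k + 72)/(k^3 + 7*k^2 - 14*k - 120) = (k - 3)/(k + 5)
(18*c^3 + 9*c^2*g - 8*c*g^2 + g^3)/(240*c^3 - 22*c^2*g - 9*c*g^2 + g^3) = (3*c^2 + 2*c*g - g^2)/(40*c^2 + 3*c*g - g^2)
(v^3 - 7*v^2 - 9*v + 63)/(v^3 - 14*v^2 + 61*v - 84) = (v + 3)/(v - 4)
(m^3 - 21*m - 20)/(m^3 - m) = (m^2 - m - 20)/(m*(m - 1))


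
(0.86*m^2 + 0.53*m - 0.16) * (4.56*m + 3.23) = 3.9216*m^3 + 5.1946*m^2 + 0.9823*m - 0.5168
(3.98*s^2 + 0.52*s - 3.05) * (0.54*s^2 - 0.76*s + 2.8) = 2.1492*s^4 - 2.744*s^3 + 9.1018*s^2 + 3.774*s - 8.54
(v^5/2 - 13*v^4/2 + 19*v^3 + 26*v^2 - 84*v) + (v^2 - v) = v^5/2 - 13*v^4/2 + 19*v^3 + 27*v^2 - 85*v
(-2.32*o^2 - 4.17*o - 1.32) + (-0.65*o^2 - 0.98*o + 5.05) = -2.97*o^2 - 5.15*o + 3.73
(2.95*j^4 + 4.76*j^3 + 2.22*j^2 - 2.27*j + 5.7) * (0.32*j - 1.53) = 0.944*j^5 - 2.9903*j^4 - 6.5724*j^3 - 4.123*j^2 + 5.2971*j - 8.721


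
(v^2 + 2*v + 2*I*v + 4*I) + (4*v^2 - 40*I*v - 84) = 5*v^2 + 2*v - 38*I*v - 84 + 4*I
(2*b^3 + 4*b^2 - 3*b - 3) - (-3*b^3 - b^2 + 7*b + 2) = 5*b^3 + 5*b^2 - 10*b - 5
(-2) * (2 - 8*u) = 16*u - 4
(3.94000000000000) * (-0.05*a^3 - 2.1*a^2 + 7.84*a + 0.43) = -0.197*a^3 - 8.274*a^2 + 30.8896*a + 1.6942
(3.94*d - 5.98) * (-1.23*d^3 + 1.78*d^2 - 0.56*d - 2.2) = -4.8462*d^4 + 14.3686*d^3 - 12.8508*d^2 - 5.3192*d + 13.156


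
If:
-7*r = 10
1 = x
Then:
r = -10/7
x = 1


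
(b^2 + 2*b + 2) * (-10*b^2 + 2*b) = -10*b^4 - 18*b^3 - 16*b^2 + 4*b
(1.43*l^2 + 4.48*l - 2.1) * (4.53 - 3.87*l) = -5.5341*l^3 - 10.8597*l^2 + 28.4214*l - 9.513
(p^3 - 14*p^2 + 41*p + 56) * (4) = 4*p^3 - 56*p^2 + 164*p + 224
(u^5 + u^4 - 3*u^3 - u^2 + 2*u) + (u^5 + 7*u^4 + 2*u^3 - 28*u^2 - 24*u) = 2*u^5 + 8*u^4 - u^3 - 29*u^2 - 22*u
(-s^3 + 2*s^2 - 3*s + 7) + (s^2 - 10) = -s^3 + 3*s^2 - 3*s - 3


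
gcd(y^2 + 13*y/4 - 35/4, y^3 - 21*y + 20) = y + 5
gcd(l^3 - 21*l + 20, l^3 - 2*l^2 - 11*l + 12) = l^2 - 5*l + 4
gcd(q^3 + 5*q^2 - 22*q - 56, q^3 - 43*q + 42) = q + 7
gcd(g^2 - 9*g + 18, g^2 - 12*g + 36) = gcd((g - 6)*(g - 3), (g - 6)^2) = g - 6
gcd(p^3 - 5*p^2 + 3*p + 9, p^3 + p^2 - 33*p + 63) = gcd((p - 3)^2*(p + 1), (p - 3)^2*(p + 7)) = p^2 - 6*p + 9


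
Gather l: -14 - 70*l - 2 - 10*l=-80*l - 16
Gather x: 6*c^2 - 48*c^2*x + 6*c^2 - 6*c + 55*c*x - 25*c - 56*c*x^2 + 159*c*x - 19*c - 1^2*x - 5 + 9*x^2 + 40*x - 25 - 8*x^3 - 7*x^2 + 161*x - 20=12*c^2 - 50*c - 8*x^3 + x^2*(2 - 56*c) + x*(-48*c^2 + 214*c + 200) - 50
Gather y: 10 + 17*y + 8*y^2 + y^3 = y^3 + 8*y^2 + 17*y + 10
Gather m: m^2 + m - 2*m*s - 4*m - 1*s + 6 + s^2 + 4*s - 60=m^2 + m*(-2*s - 3) + s^2 + 3*s - 54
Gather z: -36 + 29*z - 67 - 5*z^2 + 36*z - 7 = -5*z^2 + 65*z - 110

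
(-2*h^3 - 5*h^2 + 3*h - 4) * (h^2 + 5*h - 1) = -2*h^5 - 15*h^4 - 20*h^3 + 16*h^2 - 23*h + 4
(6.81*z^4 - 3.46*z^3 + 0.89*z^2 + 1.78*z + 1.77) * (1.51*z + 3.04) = 10.2831*z^5 + 15.4778*z^4 - 9.1745*z^3 + 5.3934*z^2 + 8.0839*z + 5.3808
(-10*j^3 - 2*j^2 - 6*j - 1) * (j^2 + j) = -10*j^5 - 12*j^4 - 8*j^3 - 7*j^2 - j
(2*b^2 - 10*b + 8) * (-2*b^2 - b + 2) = -4*b^4 + 18*b^3 - 2*b^2 - 28*b + 16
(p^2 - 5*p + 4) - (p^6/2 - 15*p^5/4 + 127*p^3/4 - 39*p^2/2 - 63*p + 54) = -p^6/2 + 15*p^5/4 - 127*p^3/4 + 41*p^2/2 + 58*p - 50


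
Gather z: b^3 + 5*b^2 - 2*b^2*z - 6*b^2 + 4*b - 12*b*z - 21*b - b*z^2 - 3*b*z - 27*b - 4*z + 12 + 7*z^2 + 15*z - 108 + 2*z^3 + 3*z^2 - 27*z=b^3 - b^2 - 44*b + 2*z^3 + z^2*(10 - b) + z*(-2*b^2 - 15*b - 16) - 96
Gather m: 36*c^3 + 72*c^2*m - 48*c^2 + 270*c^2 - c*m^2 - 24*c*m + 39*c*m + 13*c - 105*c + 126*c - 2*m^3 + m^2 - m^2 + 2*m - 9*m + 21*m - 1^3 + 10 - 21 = 36*c^3 + 222*c^2 - c*m^2 + 34*c - 2*m^3 + m*(72*c^2 + 15*c + 14) - 12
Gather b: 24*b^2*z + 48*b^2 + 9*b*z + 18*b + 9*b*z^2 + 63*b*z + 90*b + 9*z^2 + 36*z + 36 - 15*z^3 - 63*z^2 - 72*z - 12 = b^2*(24*z + 48) + b*(9*z^2 + 72*z + 108) - 15*z^3 - 54*z^2 - 36*z + 24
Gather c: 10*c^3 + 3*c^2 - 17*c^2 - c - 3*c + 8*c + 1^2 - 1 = 10*c^3 - 14*c^2 + 4*c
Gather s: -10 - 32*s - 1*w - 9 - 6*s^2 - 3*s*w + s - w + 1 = -6*s^2 + s*(-3*w - 31) - 2*w - 18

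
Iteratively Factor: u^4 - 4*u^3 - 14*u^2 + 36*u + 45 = (u - 5)*(u^3 + u^2 - 9*u - 9) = (u - 5)*(u + 3)*(u^2 - 2*u - 3) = (u - 5)*(u + 1)*(u + 3)*(u - 3)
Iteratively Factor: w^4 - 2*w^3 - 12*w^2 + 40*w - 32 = (w - 2)*(w^3 - 12*w + 16) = (w - 2)^2*(w^2 + 2*w - 8) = (w - 2)^3*(w + 4)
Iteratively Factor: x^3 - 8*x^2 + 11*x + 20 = (x - 4)*(x^2 - 4*x - 5) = (x - 4)*(x + 1)*(x - 5)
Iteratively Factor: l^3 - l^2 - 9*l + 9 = (l - 1)*(l^2 - 9) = (l - 1)*(l + 3)*(l - 3)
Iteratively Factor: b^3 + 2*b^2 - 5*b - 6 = (b + 3)*(b^2 - b - 2) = (b + 1)*(b + 3)*(b - 2)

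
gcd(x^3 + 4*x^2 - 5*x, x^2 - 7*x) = x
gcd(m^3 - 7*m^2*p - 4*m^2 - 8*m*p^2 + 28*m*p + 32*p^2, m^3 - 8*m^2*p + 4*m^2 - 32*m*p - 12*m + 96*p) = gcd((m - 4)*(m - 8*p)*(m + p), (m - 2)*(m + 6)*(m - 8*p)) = -m + 8*p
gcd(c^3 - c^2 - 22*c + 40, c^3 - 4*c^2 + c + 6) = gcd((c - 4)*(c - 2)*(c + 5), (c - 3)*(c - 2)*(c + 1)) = c - 2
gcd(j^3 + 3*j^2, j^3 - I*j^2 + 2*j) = j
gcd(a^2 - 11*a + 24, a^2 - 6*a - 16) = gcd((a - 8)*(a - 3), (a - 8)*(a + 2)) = a - 8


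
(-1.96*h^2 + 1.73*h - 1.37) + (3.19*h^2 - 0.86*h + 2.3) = 1.23*h^2 + 0.87*h + 0.93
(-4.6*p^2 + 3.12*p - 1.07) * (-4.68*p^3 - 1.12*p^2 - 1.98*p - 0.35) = 21.528*p^5 - 9.4496*p^4 + 10.6212*p^3 - 3.3692*p^2 + 1.0266*p + 0.3745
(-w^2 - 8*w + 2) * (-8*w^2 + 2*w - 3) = 8*w^4 + 62*w^3 - 29*w^2 + 28*w - 6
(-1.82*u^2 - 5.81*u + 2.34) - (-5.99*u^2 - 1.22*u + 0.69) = 4.17*u^2 - 4.59*u + 1.65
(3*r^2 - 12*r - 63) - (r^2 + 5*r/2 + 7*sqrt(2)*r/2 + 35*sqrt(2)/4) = 2*r^2 - 29*r/2 - 7*sqrt(2)*r/2 - 63 - 35*sqrt(2)/4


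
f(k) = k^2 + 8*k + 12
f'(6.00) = 20.00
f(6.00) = 96.00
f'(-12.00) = -16.00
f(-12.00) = 60.00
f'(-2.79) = 2.42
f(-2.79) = -2.54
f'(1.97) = 11.94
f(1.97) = 31.64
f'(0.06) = 8.12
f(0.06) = 12.48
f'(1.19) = 10.38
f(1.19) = 22.94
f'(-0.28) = 7.44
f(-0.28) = 9.84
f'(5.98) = 19.96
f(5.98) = 95.60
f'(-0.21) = 7.58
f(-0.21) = 10.36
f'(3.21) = 14.42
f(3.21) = 47.98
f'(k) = 2*k + 8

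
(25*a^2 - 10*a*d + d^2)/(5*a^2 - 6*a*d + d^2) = (5*a - d)/(a - d)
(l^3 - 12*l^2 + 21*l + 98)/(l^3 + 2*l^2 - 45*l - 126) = (l^2 - 5*l - 14)/(l^2 + 9*l + 18)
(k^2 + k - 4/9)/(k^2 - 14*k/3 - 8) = (k - 1/3)/(k - 6)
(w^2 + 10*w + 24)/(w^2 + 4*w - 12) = (w + 4)/(w - 2)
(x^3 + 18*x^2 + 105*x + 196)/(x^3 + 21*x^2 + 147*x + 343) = (x + 4)/(x + 7)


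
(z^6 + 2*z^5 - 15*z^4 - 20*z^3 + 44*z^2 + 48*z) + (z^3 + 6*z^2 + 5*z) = z^6 + 2*z^5 - 15*z^4 - 19*z^3 + 50*z^2 + 53*z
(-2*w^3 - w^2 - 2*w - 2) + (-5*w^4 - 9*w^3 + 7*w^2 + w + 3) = -5*w^4 - 11*w^3 + 6*w^2 - w + 1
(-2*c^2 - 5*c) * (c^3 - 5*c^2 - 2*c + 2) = -2*c^5 + 5*c^4 + 29*c^3 + 6*c^2 - 10*c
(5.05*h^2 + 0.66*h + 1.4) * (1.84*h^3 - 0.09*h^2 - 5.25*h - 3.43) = 9.292*h^5 + 0.7599*h^4 - 23.9959*h^3 - 20.9125*h^2 - 9.6138*h - 4.802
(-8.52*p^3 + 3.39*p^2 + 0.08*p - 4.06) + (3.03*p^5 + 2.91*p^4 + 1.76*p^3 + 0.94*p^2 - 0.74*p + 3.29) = 3.03*p^5 + 2.91*p^4 - 6.76*p^3 + 4.33*p^2 - 0.66*p - 0.77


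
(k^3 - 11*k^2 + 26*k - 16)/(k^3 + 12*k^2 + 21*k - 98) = (k^2 - 9*k + 8)/(k^2 + 14*k + 49)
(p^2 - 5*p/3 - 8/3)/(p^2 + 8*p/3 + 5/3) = (3*p - 8)/(3*p + 5)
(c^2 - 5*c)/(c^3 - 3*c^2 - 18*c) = (5 - c)/(-c^2 + 3*c + 18)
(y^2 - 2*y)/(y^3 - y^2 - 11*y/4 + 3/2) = 4*y/(4*y^2 + 4*y - 3)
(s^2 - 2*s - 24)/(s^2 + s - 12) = (s - 6)/(s - 3)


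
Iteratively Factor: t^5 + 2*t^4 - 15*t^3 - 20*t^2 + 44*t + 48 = (t + 1)*(t^4 + t^3 - 16*t^2 - 4*t + 48) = (t - 2)*(t + 1)*(t^3 + 3*t^2 - 10*t - 24) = (t - 2)*(t + 1)*(t + 4)*(t^2 - t - 6) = (t - 2)*(t + 1)*(t + 2)*(t + 4)*(t - 3)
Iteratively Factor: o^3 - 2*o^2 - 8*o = (o + 2)*(o^2 - 4*o) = (o - 4)*(o + 2)*(o)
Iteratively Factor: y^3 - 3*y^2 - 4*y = (y - 4)*(y^2 + y) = (y - 4)*(y + 1)*(y)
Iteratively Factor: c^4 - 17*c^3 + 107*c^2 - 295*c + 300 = (c - 3)*(c^3 - 14*c^2 + 65*c - 100) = (c - 4)*(c - 3)*(c^2 - 10*c + 25) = (c - 5)*(c - 4)*(c - 3)*(c - 5)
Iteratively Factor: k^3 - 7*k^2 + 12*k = (k)*(k^2 - 7*k + 12) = k*(k - 3)*(k - 4)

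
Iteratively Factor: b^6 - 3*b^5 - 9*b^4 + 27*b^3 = (b)*(b^5 - 3*b^4 - 9*b^3 + 27*b^2) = b*(b - 3)*(b^4 - 9*b^2) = b^2*(b - 3)*(b^3 - 9*b) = b^3*(b - 3)*(b^2 - 9) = b^3*(b - 3)*(b + 3)*(b - 3)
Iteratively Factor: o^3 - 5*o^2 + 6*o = (o - 2)*(o^2 - 3*o) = o*(o - 2)*(o - 3)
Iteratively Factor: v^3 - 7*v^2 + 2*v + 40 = (v + 2)*(v^2 - 9*v + 20) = (v - 5)*(v + 2)*(v - 4)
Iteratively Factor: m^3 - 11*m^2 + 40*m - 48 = (m - 4)*(m^2 - 7*m + 12) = (m - 4)*(m - 3)*(m - 4)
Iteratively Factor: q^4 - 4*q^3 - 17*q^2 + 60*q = (q + 4)*(q^3 - 8*q^2 + 15*q) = q*(q + 4)*(q^2 - 8*q + 15) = q*(q - 5)*(q + 4)*(q - 3)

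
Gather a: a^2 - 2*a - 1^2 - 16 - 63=a^2 - 2*a - 80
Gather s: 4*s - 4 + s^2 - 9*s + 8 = s^2 - 5*s + 4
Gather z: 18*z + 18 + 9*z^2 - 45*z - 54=9*z^2 - 27*z - 36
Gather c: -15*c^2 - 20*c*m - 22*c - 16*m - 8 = -15*c^2 + c*(-20*m - 22) - 16*m - 8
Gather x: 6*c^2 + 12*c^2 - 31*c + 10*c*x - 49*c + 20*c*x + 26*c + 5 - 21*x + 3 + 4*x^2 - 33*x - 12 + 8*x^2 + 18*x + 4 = 18*c^2 - 54*c + 12*x^2 + x*(30*c - 36)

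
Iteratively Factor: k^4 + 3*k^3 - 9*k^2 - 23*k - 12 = (k + 1)*(k^3 + 2*k^2 - 11*k - 12) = (k + 1)^2*(k^2 + k - 12) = (k - 3)*(k + 1)^2*(k + 4)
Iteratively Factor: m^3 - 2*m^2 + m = (m - 1)*(m^2 - m) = m*(m - 1)*(m - 1)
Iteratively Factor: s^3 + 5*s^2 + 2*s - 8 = (s - 1)*(s^2 + 6*s + 8) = (s - 1)*(s + 2)*(s + 4)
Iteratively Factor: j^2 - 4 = (j + 2)*(j - 2)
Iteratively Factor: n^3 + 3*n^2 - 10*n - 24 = (n - 3)*(n^2 + 6*n + 8) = (n - 3)*(n + 2)*(n + 4)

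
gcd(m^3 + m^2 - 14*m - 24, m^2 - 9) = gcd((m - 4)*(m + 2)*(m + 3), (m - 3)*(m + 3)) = m + 3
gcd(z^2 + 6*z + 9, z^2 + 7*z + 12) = z + 3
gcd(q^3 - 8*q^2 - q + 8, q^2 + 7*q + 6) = q + 1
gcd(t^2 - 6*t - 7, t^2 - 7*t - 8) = t + 1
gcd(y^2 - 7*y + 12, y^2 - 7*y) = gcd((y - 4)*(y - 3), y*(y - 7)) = 1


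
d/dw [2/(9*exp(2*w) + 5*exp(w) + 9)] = (-36*exp(w) - 10)*exp(w)/(9*exp(2*w) + 5*exp(w) + 9)^2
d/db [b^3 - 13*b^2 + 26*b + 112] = 3*b^2 - 26*b + 26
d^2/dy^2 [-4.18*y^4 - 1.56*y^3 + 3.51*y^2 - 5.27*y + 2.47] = -50.16*y^2 - 9.36*y + 7.02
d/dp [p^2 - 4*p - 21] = 2*p - 4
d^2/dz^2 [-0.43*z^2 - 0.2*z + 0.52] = -0.860000000000000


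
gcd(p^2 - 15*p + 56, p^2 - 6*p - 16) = p - 8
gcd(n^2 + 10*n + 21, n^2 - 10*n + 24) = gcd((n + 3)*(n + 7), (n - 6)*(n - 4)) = 1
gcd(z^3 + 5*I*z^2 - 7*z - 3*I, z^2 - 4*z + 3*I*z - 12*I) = z + 3*I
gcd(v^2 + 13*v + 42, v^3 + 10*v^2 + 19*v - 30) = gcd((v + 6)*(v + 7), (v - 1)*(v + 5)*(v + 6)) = v + 6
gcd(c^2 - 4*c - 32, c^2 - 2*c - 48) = c - 8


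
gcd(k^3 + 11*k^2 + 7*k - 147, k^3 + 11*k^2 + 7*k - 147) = k^3 + 11*k^2 + 7*k - 147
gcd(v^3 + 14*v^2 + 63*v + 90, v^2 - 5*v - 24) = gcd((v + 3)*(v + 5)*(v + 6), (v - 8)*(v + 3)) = v + 3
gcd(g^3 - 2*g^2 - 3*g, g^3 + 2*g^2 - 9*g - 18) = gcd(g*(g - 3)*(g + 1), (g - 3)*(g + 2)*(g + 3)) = g - 3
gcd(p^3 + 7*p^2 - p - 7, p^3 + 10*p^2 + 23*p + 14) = p^2 + 8*p + 7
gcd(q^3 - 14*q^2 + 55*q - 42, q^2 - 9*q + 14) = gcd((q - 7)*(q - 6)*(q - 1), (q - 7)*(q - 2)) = q - 7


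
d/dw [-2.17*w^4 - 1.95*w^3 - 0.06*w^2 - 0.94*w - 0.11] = -8.68*w^3 - 5.85*w^2 - 0.12*w - 0.94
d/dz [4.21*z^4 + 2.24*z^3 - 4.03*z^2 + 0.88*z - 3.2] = 16.84*z^3 + 6.72*z^2 - 8.06*z + 0.88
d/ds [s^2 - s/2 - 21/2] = 2*s - 1/2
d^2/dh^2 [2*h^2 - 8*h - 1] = 4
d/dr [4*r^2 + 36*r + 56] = 8*r + 36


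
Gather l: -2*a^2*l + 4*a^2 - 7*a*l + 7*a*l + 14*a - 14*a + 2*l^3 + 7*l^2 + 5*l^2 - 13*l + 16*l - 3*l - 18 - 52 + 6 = -2*a^2*l + 4*a^2 + 2*l^3 + 12*l^2 - 64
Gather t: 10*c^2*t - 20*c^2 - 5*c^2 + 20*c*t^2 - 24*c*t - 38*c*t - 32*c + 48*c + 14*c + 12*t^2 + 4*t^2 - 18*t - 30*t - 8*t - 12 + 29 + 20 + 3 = -25*c^2 + 30*c + t^2*(20*c + 16) + t*(10*c^2 - 62*c - 56) + 40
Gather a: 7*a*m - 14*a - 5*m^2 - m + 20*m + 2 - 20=a*(7*m - 14) - 5*m^2 + 19*m - 18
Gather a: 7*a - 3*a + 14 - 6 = 4*a + 8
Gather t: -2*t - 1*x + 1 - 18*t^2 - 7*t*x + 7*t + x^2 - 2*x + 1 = -18*t^2 + t*(5 - 7*x) + x^2 - 3*x + 2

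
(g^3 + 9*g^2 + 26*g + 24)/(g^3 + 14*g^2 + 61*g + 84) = (g + 2)/(g + 7)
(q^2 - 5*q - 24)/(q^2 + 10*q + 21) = (q - 8)/(q + 7)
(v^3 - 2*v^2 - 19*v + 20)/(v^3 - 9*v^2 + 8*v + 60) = (v^2 + 3*v - 4)/(v^2 - 4*v - 12)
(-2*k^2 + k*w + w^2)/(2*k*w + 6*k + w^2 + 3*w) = (-k + w)/(w + 3)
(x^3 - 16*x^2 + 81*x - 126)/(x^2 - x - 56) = (-x^3 + 16*x^2 - 81*x + 126)/(-x^2 + x + 56)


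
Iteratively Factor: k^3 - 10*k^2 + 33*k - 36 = (k - 3)*(k^2 - 7*k + 12) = (k - 3)^2*(k - 4)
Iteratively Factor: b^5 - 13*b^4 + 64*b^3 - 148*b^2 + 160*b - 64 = (b - 4)*(b^4 - 9*b^3 + 28*b^2 - 36*b + 16) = (b - 4)^2*(b^3 - 5*b^2 + 8*b - 4) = (b - 4)^2*(b - 2)*(b^2 - 3*b + 2) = (b - 4)^2*(b - 2)*(b - 1)*(b - 2)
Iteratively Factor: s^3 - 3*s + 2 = (s + 2)*(s^2 - 2*s + 1) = (s - 1)*(s + 2)*(s - 1)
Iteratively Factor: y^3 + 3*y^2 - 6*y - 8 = (y + 1)*(y^2 + 2*y - 8) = (y - 2)*(y + 1)*(y + 4)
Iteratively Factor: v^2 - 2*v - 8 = (v - 4)*(v + 2)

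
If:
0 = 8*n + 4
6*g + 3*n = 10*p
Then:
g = 5*p/3 + 1/4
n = -1/2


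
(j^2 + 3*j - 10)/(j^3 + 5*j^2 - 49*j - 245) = (j - 2)/(j^2 - 49)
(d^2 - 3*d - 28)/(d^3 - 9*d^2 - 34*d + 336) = (d + 4)/(d^2 - 2*d - 48)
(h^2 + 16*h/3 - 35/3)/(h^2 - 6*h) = (3*h^2 + 16*h - 35)/(3*h*(h - 6))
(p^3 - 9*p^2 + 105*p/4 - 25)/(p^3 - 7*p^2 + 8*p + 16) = (p^2 - 5*p + 25/4)/(p^2 - 3*p - 4)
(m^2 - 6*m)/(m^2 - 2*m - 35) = m*(6 - m)/(-m^2 + 2*m + 35)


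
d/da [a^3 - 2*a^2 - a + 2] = 3*a^2 - 4*a - 1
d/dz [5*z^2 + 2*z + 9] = 10*z + 2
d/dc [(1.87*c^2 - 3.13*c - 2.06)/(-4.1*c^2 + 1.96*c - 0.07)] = (-9.1678*c^2 - 17.1538*c + 4.2567)/(16.81*c^4 - 16.072*c^3 + 4.4156*c^2 - 0.2744*c + 0.0049)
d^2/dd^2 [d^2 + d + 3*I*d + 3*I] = 2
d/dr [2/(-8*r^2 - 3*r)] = 2*(16*r + 3)/(r^2*(8*r + 3)^2)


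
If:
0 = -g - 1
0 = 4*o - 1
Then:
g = -1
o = 1/4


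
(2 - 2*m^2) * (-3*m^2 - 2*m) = 6*m^4 + 4*m^3 - 6*m^2 - 4*m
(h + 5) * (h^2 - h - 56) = h^3 + 4*h^2 - 61*h - 280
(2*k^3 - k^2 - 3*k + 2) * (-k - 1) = -2*k^4 - k^3 + 4*k^2 + k - 2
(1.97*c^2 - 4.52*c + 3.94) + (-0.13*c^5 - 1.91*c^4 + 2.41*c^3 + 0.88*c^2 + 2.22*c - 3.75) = -0.13*c^5 - 1.91*c^4 + 2.41*c^3 + 2.85*c^2 - 2.3*c + 0.19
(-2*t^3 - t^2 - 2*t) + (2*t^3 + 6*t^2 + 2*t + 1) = 5*t^2 + 1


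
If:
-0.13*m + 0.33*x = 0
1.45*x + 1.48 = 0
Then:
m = -2.59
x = -1.02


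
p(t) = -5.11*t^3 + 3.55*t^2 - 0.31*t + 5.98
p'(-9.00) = -1305.94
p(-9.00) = 4021.51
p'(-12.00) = -2293.03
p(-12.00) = 9350.98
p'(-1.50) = -45.45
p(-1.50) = 31.68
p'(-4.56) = -351.45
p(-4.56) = 565.74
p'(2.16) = -56.50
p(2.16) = -29.62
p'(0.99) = -8.31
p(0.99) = 4.19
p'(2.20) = -58.89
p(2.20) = -31.93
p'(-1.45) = -42.84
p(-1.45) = 29.47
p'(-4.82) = -390.68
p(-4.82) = 662.17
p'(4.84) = -325.06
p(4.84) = -491.73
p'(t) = -15.33*t^2 + 7.1*t - 0.31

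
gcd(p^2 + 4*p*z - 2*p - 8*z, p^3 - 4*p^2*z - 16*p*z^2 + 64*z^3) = p + 4*z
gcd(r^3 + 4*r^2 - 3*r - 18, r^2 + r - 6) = r^2 + r - 6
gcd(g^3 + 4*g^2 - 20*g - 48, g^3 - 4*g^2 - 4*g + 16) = g^2 - 2*g - 8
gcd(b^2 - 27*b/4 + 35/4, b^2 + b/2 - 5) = 1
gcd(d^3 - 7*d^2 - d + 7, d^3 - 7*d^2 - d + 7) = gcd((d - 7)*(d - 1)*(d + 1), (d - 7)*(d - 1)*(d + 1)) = d^3 - 7*d^2 - d + 7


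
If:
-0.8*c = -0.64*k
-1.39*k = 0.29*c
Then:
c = 0.00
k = 0.00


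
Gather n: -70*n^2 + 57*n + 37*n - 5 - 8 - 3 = -70*n^2 + 94*n - 16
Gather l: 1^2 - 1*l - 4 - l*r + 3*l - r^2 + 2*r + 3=l*(2 - r) - r^2 + 2*r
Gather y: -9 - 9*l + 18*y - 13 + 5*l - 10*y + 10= -4*l + 8*y - 12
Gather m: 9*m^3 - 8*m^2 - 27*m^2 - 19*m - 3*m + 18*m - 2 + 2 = 9*m^3 - 35*m^2 - 4*m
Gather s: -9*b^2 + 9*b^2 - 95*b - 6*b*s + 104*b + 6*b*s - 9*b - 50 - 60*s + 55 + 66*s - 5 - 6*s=0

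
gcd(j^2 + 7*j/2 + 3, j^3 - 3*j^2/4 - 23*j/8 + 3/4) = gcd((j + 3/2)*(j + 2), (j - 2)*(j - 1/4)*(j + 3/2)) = j + 3/2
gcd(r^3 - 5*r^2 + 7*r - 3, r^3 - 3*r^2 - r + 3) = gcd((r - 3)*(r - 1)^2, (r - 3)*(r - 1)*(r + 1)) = r^2 - 4*r + 3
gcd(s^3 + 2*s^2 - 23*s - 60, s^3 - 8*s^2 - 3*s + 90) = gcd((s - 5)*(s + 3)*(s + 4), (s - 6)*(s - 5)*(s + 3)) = s^2 - 2*s - 15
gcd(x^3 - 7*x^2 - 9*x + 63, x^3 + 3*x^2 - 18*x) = x - 3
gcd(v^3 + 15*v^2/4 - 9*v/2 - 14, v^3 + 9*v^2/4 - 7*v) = v + 4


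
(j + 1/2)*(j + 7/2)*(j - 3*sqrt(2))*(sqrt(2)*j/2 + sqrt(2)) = sqrt(2)*j^4/2 - 3*j^3 + 3*sqrt(2)*j^3 - 18*j^2 + 39*sqrt(2)*j^2/8 - 117*j/4 + 7*sqrt(2)*j/4 - 21/2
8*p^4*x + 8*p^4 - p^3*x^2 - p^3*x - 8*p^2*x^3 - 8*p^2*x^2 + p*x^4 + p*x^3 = (-8*p + x)*(-p + x)*(p + x)*(p*x + p)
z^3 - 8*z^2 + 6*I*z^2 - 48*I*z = z*(z - 8)*(z + 6*I)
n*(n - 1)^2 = n^3 - 2*n^2 + n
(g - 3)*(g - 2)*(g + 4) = g^3 - g^2 - 14*g + 24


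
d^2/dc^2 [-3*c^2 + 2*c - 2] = -6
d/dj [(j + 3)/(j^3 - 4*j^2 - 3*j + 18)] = (-2*j^2 - 11*j - 9)/(j^5 - 5*j^4 - 5*j^3 + 45*j^2 - 108)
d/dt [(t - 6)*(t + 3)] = 2*t - 3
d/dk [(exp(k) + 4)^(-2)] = -2*exp(k)/(exp(k) + 4)^3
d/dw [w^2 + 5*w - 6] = 2*w + 5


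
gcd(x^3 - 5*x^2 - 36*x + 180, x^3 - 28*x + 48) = x + 6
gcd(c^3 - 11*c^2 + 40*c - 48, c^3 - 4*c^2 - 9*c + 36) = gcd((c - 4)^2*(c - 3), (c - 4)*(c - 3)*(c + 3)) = c^2 - 7*c + 12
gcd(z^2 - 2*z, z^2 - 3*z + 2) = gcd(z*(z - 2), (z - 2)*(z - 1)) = z - 2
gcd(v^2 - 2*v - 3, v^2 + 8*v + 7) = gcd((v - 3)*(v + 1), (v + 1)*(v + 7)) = v + 1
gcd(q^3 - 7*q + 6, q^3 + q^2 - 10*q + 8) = q^2 - 3*q + 2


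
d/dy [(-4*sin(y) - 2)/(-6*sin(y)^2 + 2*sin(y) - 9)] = 8*(-3*sin(y)^2 - 3*sin(y) + 5)*cos(y)/(6*sin(y)^2 - 2*sin(y) + 9)^2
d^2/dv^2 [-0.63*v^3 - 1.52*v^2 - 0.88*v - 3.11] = -3.78*v - 3.04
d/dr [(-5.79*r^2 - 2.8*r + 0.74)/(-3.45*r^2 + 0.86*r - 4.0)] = (-14.6394*r^2 + 51.426*r + 10.5636)/(11.9025*r^4 - 5.934*r^3 + 28.3396*r^2 - 6.88*r + 16.0)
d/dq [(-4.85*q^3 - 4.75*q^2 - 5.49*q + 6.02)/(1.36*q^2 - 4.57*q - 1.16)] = (-6.596*q^4 + 44.329*q^3 + 46.0519*q^2 - 5.3544*q + 33.8798)/(1.8496*q^4 - 12.4304*q^3 + 17.7297*q^2 + 10.6024*q + 1.3456)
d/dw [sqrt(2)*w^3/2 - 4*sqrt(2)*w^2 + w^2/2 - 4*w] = 3*sqrt(2)*w^2/2 - 8*sqrt(2)*w + w - 4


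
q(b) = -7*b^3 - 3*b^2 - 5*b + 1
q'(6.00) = -797.00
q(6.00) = -1649.00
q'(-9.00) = -1652.00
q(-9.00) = 4906.00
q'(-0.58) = -8.58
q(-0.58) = 4.26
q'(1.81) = -84.66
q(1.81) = -59.39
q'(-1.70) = -55.49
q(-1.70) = 35.22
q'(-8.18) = -1361.08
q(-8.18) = 3672.57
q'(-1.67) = -53.55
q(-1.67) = 33.59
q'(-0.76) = -12.57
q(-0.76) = 6.14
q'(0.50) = -13.25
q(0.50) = -3.12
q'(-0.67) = -10.41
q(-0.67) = 5.11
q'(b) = -21*b^2 - 6*b - 5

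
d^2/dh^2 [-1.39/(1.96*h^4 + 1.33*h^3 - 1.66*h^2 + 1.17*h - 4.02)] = ((32.6928*h^2 + 11.0922*h - 4.6148)*(1.96*h^4 + 1.33*h^3 - 1.66*h^2 + 1.17*h - 4.02) - 1.39*(7.84*h^3 + 3.99*h^2 - 3.32*h + 1.17)*(15.68*h^3 + 7.98*h^2 - 6.64*h + 2.34))/(1.96*h^4 + 1.33*h^3 - 1.66*h^2 + 1.17*h - 4.02)^3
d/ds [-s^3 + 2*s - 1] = 2 - 3*s^2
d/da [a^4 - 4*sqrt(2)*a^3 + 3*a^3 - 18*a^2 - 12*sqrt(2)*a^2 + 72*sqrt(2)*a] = 4*a^3 - 12*sqrt(2)*a^2 + 9*a^2 - 36*a - 24*sqrt(2)*a + 72*sqrt(2)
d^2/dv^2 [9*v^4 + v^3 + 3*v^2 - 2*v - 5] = 108*v^2 + 6*v + 6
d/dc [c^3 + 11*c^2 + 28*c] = 3*c^2 + 22*c + 28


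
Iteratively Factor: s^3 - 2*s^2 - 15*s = (s + 3)*(s^2 - 5*s) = (s - 5)*(s + 3)*(s)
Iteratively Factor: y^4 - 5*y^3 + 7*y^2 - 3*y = (y)*(y^3 - 5*y^2 + 7*y - 3) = y*(y - 1)*(y^2 - 4*y + 3) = y*(y - 3)*(y - 1)*(y - 1)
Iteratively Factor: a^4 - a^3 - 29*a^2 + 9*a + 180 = (a + 3)*(a^3 - 4*a^2 - 17*a + 60) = (a - 5)*(a + 3)*(a^2 + a - 12) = (a - 5)*(a + 3)*(a + 4)*(a - 3)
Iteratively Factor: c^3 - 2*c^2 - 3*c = (c)*(c^2 - 2*c - 3) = c*(c - 3)*(c + 1)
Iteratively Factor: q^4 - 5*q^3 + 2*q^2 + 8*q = (q)*(q^3 - 5*q^2 + 2*q + 8) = q*(q - 2)*(q^2 - 3*q - 4) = q*(q - 4)*(q - 2)*(q + 1)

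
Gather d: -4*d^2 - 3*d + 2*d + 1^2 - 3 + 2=-4*d^2 - d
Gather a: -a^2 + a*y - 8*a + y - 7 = -a^2 + a*(y - 8) + y - 7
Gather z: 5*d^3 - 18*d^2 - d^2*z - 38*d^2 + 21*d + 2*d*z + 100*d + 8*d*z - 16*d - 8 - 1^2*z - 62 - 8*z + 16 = 5*d^3 - 56*d^2 + 105*d + z*(-d^2 + 10*d - 9) - 54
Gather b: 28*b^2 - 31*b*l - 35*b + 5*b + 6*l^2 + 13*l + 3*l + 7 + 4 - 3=28*b^2 + b*(-31*l - 30) + 6*l^2 + 16*l + 8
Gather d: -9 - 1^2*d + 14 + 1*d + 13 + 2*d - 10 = 2*d + 8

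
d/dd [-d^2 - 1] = -2*d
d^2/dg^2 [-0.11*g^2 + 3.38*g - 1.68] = -0.220000000000000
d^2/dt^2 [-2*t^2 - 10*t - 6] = -4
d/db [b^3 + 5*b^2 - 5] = b*(3*b + 10)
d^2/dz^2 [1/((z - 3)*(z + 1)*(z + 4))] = 2*(6*z^4 + 16*z^3 - 21*z^2 - 30*z + 145)/(z^9 + 6*z^8 - 21*z^7 - 160*z^6 + 87*z^5 + 1374*z^4 + 685*z^3 - 3492*z^2 - 4752*z - 1728)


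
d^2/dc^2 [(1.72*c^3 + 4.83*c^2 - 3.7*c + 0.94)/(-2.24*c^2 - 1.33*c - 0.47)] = (-2.8421709430404e-14*c^4 + 63.445928*c^3 - 4.240152*c^2 - 42.454536*c - 8.105902)/(11.239424*c^6 + 20.020224*c^5 + 18.961824*c^4 + 10.753981*c^3 + 3.978597*c^2 + 0.881391*c + 0.103823)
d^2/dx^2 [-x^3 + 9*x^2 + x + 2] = 18 - 6*x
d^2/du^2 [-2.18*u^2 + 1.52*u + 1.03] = -4.36000000000000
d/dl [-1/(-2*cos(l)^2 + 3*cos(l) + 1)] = (4*cos(l) - 3)*sin(l)/(3*cos(l) - cos(2*l))^2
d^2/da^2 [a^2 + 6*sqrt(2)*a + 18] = 2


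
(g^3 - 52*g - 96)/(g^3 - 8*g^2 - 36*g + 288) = (g + 2)/(g - 6)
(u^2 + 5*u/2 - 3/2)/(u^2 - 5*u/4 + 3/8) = 4*(u + 3)/(4*u - 3)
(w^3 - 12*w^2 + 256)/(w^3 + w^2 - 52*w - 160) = (w - 8)/(w + 5)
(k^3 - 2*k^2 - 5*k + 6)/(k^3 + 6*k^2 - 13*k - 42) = (k - 1)/(k + 7)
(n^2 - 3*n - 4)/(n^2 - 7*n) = (n^2 - 3*n - 4)/(n*(n - 7))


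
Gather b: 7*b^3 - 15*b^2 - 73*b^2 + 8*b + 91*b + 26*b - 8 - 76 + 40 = 7*b^3 - 88*b^2 + 125*b - 44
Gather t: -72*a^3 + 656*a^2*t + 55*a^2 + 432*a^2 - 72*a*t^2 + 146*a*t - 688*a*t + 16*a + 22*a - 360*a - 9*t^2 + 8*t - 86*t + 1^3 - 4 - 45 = -72*a^3 + 487*a^2 - 322*a + t^2*(-72*a - 9) + t*(656*a^2 - 542*a - 78) - 48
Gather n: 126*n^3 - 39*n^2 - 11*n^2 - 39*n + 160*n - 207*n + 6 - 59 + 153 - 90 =126*n^3 - 50*n^2 - 86*n + 10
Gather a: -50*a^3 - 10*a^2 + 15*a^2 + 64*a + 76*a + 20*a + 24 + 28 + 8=-50*a^3 + 5*a^2 + 160*a + 60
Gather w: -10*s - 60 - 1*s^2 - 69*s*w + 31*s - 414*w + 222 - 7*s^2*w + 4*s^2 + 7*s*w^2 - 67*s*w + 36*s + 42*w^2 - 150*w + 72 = 3*s^2 + 57*s + w^2*(7*s + 42) + w*(-7*s^2 - 136*s - 564) + 234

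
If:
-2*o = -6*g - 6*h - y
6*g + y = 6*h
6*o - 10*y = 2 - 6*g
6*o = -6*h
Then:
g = 1/33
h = 0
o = 0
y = -2/11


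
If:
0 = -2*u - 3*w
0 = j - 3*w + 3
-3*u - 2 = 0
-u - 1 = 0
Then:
No Solution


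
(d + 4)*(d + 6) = d^2 + 10*d + 24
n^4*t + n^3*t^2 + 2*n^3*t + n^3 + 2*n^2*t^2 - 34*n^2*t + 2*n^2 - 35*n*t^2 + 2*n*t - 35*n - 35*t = (n - 5)*(n + 7)*(n + t)*(n*t + 1)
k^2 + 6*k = k*(k + 6)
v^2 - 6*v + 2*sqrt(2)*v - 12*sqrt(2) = (v - 6)*(v + 2*sqrt(2))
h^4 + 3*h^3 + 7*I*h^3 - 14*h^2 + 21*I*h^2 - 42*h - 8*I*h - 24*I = (h + 3)*(h + I)*(h + 2*I)*(h + 4*I)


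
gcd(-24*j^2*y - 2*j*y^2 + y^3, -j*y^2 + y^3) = y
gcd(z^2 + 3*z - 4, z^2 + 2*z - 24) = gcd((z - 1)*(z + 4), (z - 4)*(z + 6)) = 1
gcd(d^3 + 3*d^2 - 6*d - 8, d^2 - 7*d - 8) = d + 1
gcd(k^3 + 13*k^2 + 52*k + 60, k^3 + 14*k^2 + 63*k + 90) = k^2 + 11*k + 30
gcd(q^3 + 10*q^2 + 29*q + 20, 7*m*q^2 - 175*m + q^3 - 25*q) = q + 5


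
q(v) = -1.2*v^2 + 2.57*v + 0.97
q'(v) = 2.57 - 2.4*v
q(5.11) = -17.23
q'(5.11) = -9.69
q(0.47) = 1.91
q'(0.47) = 1.44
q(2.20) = 0.82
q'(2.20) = -2.71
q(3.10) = -2.60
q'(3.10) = -4.87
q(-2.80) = -15.63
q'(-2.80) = 9.29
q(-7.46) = -84.98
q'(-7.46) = 20.47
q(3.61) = -5.39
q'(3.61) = -6.09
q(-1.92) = -8.39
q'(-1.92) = 7.18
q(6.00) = -26.81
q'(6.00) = -11.83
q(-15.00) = -307.58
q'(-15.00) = 38.57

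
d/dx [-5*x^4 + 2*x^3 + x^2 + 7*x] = -20*x^3 + 6*x^2 + 2*x + 7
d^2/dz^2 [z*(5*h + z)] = 2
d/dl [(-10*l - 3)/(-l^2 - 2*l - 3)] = 2*(-5*l^2 - 3*l + 12)/(l^4 + 4*l^3 + 10*l^2 + 12*l + 9)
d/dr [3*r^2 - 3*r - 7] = 6*r - 3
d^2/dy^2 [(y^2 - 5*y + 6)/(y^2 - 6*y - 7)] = 2*(y^3 + 39*y^2 - 213*y + 517)/(y^6 - 18*y^5 + 87*y^4 + 36*y^3 - 609*y^2 - 882*y - 343)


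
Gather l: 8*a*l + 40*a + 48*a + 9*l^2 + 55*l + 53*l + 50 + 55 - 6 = 88*a + 9*l^2 + l*(8*a + 108) + 99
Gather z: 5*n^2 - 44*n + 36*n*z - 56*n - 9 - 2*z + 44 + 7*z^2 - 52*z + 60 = 5*n^2 - 100*n + 7*z^2 + z*(36*n - 54) + 95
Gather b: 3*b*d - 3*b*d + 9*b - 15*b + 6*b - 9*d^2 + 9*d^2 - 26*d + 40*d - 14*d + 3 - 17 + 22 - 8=0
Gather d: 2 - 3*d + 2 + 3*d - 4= 0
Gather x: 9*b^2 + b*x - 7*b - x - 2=9*b^2 - 7*b + x*(b - 1) - 2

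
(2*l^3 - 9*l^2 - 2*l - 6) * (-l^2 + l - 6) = -2*l^5 + 11*l^4 - 19*l^3 + 58*l^2 + 6*l + 36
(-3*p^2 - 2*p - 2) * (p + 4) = -3*p^3 - 14*p^2 - 10*p - 8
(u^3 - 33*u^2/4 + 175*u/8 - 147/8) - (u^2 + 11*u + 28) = u^3 - 37*u^2/4 + 87*u/8 - 371/8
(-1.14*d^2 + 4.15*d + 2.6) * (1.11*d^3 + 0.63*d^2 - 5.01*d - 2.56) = -1.2654*d^5 + 3.8883*d^4 + 11.2119*d^3 - 16.2351*d^2 - 23.65*d - 6.656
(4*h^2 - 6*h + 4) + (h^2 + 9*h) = 5*h^2 + 3*h + 4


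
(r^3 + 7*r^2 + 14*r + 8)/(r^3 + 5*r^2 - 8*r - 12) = (r^2 + 6*r + 8)/(r^2 + 4*r - 12)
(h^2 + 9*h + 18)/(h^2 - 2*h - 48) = (h + 3)/(h - 8)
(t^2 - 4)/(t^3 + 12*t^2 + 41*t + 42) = (t - 2)/(t^2 + 10*t + 21)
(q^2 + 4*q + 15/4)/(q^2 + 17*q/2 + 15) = (q + 3/2)/(q + 6)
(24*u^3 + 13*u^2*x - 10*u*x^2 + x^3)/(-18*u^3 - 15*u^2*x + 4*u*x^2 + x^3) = (-8*u + x)/(6*u + x)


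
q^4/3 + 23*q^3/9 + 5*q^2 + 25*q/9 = q*(q/3 + 1/3)*(q + 5/3)*(q + 5)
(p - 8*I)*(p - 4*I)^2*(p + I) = p^4 - 15*I*p^3 - 64*p^2 + 48*I*p - 128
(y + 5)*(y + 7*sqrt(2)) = y^2 + 5*y + 7*sqrt(2)*y + 35*sqrt(2)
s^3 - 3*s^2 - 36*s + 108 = (s - 6)*(s - 3)*(s + 6)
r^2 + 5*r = r*(r + 5)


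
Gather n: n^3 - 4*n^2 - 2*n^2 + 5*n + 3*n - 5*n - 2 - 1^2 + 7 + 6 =n^3 - 6*n^2 + 3*n + 10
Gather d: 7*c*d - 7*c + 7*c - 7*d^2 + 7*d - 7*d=7*c*d - 7*d^2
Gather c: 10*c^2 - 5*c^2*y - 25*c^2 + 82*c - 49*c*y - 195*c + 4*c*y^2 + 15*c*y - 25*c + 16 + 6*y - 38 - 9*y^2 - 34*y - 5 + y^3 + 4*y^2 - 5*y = c^2*(-5*y - 15) + c*(4*y^2 - 34*y - 138) + y^3 - 5*y^2 - 33*y - 27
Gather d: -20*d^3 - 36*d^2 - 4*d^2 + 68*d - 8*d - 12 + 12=-20*d^3 - 40*d^2 + 60*d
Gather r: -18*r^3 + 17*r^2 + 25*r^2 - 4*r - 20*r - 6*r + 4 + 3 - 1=-18*r^3 + 42*r^2 - 30*r + 6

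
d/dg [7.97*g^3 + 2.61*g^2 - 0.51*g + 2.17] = 23.91*g^2 + 5.22*g - 0.51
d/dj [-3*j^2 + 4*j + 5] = 4 - 6*j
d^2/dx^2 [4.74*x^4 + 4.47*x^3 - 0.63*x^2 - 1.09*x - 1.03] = 56.88*x^2 + 26.82*x - 1.26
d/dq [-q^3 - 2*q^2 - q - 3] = -3*q^2 - 4*q - 1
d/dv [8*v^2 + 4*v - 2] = 16*v + 4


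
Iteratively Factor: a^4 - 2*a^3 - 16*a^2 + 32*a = (a - 2)*(a^3 - 16*a) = (a - 2)*(a + 4)*(a^2 - 4*a) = a*(a - 2)*(a + 4)*(a - 4)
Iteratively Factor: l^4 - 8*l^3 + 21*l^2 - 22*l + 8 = (l - 1)*(l^3 - 7*l^2 + 14*l - 8) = (l - 1)^2*(l^2 - 6*l + 8) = (l - 4)*(l - 1)^2*(l - 2)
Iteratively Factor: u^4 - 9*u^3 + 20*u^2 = (u)*(u^3 - 9*u^2 + 20*u) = u^2*(u^2 - 9*u + 20) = u^2*(u - 5)*(u - 4)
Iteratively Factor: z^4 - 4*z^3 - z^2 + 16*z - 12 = (z - 3)*(z^3 - z^2 - 4*z + 4) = (z - 3)*(z + 2)*(z^2 - 3*z + 2) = (z - 3)*(z - 2)*(z + 2)*(z - 1)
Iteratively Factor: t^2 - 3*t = (t)*(t - 3)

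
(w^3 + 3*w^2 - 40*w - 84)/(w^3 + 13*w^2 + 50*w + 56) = (w - 6)/(w + 4)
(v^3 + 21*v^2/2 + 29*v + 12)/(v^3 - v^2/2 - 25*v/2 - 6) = (v^2 + 10*v + 24)/(v^2 - v - 12)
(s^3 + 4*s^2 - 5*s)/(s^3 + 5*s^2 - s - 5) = s/(s + 1)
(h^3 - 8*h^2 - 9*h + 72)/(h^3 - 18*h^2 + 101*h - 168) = (h + 3)/(h - 7)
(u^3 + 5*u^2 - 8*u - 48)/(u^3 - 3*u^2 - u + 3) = (u^2 + 8*u + 16)/(u^2 - 1)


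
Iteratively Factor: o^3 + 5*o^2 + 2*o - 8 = (o + 4)*(o^2 + o - 2) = (o + 2)*(o + 4)*(o - 1)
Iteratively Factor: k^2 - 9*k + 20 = (k - 5)*(k - 4)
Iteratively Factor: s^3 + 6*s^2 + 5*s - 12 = (s + 4)*(s^2 + 2*s - 3) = (s - 1)*(s + 4)*(s + 3)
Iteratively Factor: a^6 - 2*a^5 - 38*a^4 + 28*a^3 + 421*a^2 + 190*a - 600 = (a - 1)*(a^5 - a^4 - 39*a^3 - 11*a^2 + 410*a + 600) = (a - 1)*(a + 3)*(a^4 - 4*a^3 - 27*a^2 + 70*a + 200) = (a - 1)*(a + 2)*(a + 3)*(a^3 - 6*a^2 - 15*a + 100) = (a - 5)*(a - 1)*(a + 2)*(a + 3)*(a^2 - a - 20) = (a - 5)^2*(a - 1)*(a + 2)*(a + 3)*(a + 4)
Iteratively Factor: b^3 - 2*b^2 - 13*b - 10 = (b - 5)*(b^2 + 3*b + 2) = (b - 5)*(b + 1)*(b + 2)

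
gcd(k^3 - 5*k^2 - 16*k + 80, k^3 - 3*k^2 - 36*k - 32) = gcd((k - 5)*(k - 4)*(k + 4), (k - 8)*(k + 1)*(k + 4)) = k + 4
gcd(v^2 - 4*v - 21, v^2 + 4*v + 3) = v + 3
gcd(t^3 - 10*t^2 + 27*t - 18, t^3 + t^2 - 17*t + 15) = t^2 - 4*t + 3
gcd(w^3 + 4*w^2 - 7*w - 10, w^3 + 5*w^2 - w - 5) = w^2 + 6*w + 5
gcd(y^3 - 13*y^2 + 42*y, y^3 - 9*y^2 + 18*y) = y^2 - 6*y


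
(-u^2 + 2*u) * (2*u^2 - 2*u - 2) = -2*u^4 + 6*u^3 - 2*u^2 - 4*u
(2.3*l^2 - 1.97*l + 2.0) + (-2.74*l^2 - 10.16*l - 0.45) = -0.44*l^2 - 12.13*l + 1.55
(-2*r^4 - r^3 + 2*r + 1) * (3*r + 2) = -6*r^5 - 7*r^4 - 2*r^3 + 6*r^2 + 7*r + 2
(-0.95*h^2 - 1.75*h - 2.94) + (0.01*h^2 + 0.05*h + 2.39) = -0.94*h^2 - 1.7*h - 0.55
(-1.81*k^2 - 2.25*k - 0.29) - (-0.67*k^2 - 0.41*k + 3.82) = -1.14*k^2 - 1.84*k - 4.11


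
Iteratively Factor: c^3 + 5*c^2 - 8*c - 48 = (c + 4)*(c^2 + c - 12) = (c - 3)*(c + 4)*(c + 4)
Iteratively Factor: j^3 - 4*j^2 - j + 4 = (j + 1)*(j^2 - 5*j + 4) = (j - 4)*(j + 1)*(j - 1)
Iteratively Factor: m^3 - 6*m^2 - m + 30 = (m + 2)*(m^2 - 8*m + 15) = (m - 5)*(m + 2)*(m - 3)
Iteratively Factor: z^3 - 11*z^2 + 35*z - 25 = (z - 5)*(z^2 - 6*z + 5) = (z - 5)^2*(z - 1)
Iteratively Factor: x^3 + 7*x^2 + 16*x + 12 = (x + 2)*(x^2 + 5*x + 6) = (x + 2)^2*(x + 3)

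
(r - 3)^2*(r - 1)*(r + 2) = r^4 - 5*r^3 + r^2 + 21*r - 18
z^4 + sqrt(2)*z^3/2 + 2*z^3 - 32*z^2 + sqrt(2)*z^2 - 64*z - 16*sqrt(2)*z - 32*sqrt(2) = (z + 2)*(z - 4*sqrt(2))*(z + sqrt(2)/2)*(z + 4*sqrt(2))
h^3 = h^3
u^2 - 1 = (u - 1)*(u + 1)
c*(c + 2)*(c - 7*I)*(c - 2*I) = c^4 + 2*c^3 - 9*I*c^3 - 14*c^2 - 18*I*c^2 - 28*c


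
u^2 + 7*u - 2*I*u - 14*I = (u + 7)*(u - 2*I)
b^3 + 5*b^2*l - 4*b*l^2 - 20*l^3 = (b - 2*l)*(b + 2*l)*(b + 5*l)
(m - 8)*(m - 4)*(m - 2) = m^3 - 14*m^2 + 56*m - 64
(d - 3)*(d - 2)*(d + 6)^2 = d^4 + 7*d^3 - 18*d^2 - 108*d + 216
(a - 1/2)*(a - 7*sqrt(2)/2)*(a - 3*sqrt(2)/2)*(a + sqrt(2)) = a^4 - 4*sqrt(2)*a^3 - a^3/2 + a^2/2 + 2*sqrt(2)*a^2 - a/4 + 21*sqrt(2)*a/2 - 21*sqrt(2)/4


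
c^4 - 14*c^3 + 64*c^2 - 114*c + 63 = (c - 7)*(c - 3)^2*(c - 1)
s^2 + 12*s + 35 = (s + 5)*(s + 7)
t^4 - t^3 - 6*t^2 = t^2*(t - 3)*(t + 2)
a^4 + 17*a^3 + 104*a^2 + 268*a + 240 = (a + 2)*(a + 4)*(a + 5)*(a + 6)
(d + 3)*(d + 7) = d^2 + 10*d + 21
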